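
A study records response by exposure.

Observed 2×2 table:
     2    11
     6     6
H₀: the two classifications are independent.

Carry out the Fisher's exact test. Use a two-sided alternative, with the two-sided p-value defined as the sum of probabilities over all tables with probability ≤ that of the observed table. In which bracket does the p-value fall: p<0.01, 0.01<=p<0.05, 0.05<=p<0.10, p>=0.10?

p-value bracket: 0.05<=p<0.10

Margins: r₁=13, r₂=12, c₁=8, c₂=17, n=25
p_obs = C(13,2)·C(12,6)/C(25,8); sum pmf over tables with pmf ≤ p_obs
p-value (two-sided) = 0.09684
→ bracket: 0.05<=p<0.10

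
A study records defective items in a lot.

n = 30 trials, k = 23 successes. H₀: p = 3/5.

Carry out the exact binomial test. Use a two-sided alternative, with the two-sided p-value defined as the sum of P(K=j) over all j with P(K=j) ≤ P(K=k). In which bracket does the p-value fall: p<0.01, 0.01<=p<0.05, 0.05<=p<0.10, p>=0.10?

Exact binomial: n=30, k=23, p₀=3/5=0.6000
P(X=j) = C(n,j)·p₀^j·(1−p₀)^(n−j); p = Σ P(X=j) over j with P(X=j) ≤ P(X=23)
p-value (two-sided) = 0.06476
→ bracket: 0.05<=p<0.10

p-value bracket: 0.05<=p<0.10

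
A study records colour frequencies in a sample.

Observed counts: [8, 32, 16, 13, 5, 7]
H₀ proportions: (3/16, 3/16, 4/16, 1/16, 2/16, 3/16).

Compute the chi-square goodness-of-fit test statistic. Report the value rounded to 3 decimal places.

n = 81; E_i = n·p_i = [15.19, 15.19, 20.25, 5.06, 10.12, 15.19]
χ² = (8−15.19)²/15.19 + (32−15.19)²/15.19 + (16−20.25)²/20.25 + (13−5.06)²/5.06 + (5−10.12)²/10.12 + (7−15.19)²/15.19 = 42.3580
df = 5

test statistic = 42.358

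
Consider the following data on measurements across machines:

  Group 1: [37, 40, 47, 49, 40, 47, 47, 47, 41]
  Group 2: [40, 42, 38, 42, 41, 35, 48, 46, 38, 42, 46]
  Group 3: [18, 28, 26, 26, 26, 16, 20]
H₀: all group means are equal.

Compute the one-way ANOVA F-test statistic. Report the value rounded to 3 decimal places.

test statistic = 56.304

Group means [43.89, 41.64, 22.86], grand mean 37.519
SSB = Σnᵢ(x̄ᵢ−x̄)² = 2056.449; SSW = ΣΣ(x−x̄ᵢ)² = 438.291
MSB = 2056.449/2 = 1028.2246; MSW = 438.291/24 = 18.2621
F = MSB/MSW = 56.3036
df = (2, 24)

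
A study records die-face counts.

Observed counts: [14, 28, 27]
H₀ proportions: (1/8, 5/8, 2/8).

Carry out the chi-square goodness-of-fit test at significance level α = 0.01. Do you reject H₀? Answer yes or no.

reject H₀: yes

n = 69; E_i = n·p_i = [8.62, 43.12, 17.25]
χ² = (14−8.62)²/8.62 + (28−43.12)²/43.12 + (27−17.25)²/17.25 = 14.1652
df = 2
p-value (upper-tail) = 0.00084
At α=0.01: p < α → reject H₀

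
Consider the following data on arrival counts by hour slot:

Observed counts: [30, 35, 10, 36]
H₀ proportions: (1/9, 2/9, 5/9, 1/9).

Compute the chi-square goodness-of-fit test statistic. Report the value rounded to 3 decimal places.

test statistic = 118.338

n = 111; E_i = n·p_i = [12.33, 24.67, 61.67, 12.33]
χ² = (30−12.33)²/12.33 + (35−24.67)²/24.67 + (10−61.67)²/61.67 + (36−12.33)²/12.33 = 118.3378
df = 3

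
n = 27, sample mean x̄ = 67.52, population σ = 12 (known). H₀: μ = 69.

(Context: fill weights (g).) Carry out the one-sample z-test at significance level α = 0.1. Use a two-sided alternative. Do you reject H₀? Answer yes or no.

reject H₀: no

SE = σ/√n = 12/√27 = 2.3094
z = (x̄−μ₀)/SE = (67.52−69)/2.3094 = -0.6409
p-value (two-sided) = 0.52161
At α=0.1: p ≥ α → fail to reject H₀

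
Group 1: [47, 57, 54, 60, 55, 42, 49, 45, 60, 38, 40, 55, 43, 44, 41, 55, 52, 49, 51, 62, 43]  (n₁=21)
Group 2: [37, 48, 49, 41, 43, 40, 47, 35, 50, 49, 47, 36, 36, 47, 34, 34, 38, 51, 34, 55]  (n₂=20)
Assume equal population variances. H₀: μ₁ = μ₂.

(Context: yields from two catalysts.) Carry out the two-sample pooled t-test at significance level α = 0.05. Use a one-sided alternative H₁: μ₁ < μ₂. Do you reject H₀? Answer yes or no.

reject H₀: no

x̄₁=49.619, s₁=7.228, n₁=21
x̄₂=42.550, s₂=6.794, n₂=20
s_p² = [20·7.228² + 19·6.794²]/39 = 49.2795
SE = √(s_p²·(1/21+1/20)) = 2.1933
t = (49.619−42.550)/2.1933 = 3.2230
df = 39
p-value (one-sided, H₁ less) = 0.99872
At α=0.05: p ≥ α → fail to reject H₀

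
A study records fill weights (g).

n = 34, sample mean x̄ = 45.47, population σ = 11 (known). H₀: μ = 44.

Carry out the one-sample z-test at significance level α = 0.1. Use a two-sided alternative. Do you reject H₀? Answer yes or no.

SE = σ/√n = 11/√34 = 1.8865
z = (x̄−μ₀)/SE = (45.47−44)/1.8865 = 0.7792
p-value (two-sided) = 0.43585
At α=0.1: p ≥ α → fail to reject H₀

reject H₀: no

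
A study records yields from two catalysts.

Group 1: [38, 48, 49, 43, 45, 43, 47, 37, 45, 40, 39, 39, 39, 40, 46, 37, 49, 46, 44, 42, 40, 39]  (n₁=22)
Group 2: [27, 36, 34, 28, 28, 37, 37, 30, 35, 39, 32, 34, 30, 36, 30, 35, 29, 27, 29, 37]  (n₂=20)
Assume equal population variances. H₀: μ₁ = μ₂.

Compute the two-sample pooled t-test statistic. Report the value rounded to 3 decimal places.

test statistic = 8.271

x̄₁=42.500, s₁=3.925, n₁=22
x̄₂=32.500, s₂=3.900, n₂=20
s_p² = [21·3.925² + 19·3.900²]/40 = 15.3125
SE = √(s_p²·(1/22+1/20)) = 1.2090
t = (42.500−32.500)/1.2090 = 8.2714
df = 40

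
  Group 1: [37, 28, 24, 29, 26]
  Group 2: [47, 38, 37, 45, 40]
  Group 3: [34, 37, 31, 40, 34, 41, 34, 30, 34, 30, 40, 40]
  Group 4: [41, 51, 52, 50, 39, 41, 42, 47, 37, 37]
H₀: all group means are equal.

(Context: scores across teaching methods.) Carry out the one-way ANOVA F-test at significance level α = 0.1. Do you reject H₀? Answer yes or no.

reject H₀: yes

Group means [28.80, 41.40, 35.42, 43.70], grand mean 37.906
SSB = Σnᵢ(x̄ᵢ−x̄)² = 885.702; SSW = ΣΣ(x−x̄ᵢ)² = 661.017
MSB = 885.702/3 = 295.2340; MSW = 661.017/28 = 23.6077
F = MSB/MSW = 12.5058
df = (3, 28)
p-value (upper-tail) = 0.00002
At α=0.1: p < α → reject H₀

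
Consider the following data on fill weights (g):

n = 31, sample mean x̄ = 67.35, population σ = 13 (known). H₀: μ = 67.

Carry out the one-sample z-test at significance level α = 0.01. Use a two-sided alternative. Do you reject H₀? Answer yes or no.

SE = σ/√n = 13/√31 = 2.3349
z = (x̄−μ₀)/SE = (67.35−67)/2.3349 = 0.1499
p-value (two-sided) = 0.88084
At α=0.01: p ≥ α → fail to reject H₀

reject H₀: no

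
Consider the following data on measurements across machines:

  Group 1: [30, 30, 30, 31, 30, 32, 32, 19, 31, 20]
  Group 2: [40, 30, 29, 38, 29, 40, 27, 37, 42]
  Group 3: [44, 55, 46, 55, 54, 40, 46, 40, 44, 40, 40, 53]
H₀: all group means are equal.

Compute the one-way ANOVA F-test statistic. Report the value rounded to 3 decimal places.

Group means [28.50, 34.67, 46.42], grand mean 37.226
SSB = Σnᵢ(x̄ᵢ−x̄)² = 1834.003; SSW = ΣΣ(x−x̄ᵢ)² = 905.417
MSB = 1834.003/2 = 917.0013; MSW = 905.417/28 = 32.3363
F = MSB/MSW = 28.3583
df = (2, 28)

test statistic = 28.358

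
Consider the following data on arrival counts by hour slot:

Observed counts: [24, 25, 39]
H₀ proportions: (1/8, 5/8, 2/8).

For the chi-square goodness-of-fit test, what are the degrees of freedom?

degrees of freedom = 2

df = k − 1 = 3 − 1 = 2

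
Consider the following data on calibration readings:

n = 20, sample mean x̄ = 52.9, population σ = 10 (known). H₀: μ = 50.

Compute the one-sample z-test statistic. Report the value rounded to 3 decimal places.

SE = σ/√n = 10/√20 = 2.2361
z = (x̄−μ₀)/SE = (52.9−50)/2.2361 = 1.2969

test statistic = 1.297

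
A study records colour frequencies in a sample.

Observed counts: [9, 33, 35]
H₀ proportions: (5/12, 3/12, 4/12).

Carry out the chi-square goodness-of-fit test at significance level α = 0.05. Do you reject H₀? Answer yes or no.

reject H₀: yes

n = 77; E_i = n·p_i = [32.08, 19.25, 25.67]
χ² = (9−32.08)²/32.08 + (33−19.25)²/19.25 + (35−25.67)²/25.67 = 29.8234
df = 2
p-value (upper-tail) = 0.00000
At α=0.05: p < α → reject H₀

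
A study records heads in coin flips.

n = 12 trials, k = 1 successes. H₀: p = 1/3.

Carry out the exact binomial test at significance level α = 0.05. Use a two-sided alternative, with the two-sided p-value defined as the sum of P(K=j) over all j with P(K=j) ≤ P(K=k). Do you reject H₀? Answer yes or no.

reject H₀: no

Exact binomial: n=12, k=1, p₀=1/3=0.3333
P(X=j) = C(n,j)·p₀^j·(1−p₀)^(n−j); p = Σ P(X=j) over j with P(X=j) ≤ P(X=1)
p-value (two-sided) = 0.07271
At α=0.05: p ≥ α → fail to reject H₀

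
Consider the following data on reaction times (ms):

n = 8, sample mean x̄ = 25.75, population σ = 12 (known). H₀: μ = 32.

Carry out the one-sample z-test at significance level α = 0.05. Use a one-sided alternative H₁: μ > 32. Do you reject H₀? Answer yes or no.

SE = σ/√n = 12/√8 = 4.2426
z = (x̄−μ₀)/SE = (25.75−32)/4.2426 = -1.4731
p-value (one-sided, H₁ greater) = 0.92964
At α=0.05: p ≥ α → fail to reject H₀

reject H₀: no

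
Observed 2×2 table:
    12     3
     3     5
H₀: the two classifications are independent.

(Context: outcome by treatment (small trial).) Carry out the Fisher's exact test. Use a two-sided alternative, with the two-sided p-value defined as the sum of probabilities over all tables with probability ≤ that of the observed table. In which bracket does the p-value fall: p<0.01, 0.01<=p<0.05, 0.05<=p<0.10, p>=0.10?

Margins: r₁=15, r₂=8, c₁=15, c₂=8, n=23
p_obs = C(15,12)·C(8,3)/C(23,15); sum pmf over tables with pmf ≤ p_obs
p-value (two-sided) = 0.07133
→ bracket: 0.05<=p<0.10

p-value bracket: 0.05<=p<0.10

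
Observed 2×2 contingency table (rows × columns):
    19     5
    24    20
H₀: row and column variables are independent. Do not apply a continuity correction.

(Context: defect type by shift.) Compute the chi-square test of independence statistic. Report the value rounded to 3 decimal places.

test statistic = 4.049

Row totals [24, 44], col totals [43, 25], n=68
χ² = (19−15.18)²/15.18 + (5−8.82)²/8.82 + (24−27.82)²/27.82 + (20−16.18)²/16.18 = 4.0493
df = 1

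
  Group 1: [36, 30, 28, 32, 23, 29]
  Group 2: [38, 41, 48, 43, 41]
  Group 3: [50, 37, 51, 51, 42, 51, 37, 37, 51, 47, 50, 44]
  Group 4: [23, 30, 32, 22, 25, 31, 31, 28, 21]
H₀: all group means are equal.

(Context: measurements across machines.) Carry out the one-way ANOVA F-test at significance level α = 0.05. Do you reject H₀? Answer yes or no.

reject H₀: yes

Group means [29.67, 42.20, 45.67, 27.00], grand mean 36.875
SSB = Σnᵢ(x̄ᵢ−x̄)² = 2258.700; SSW = ΣΣ(x−x̄ᵢ)² = 690.800
MSB = 2258.700/3 = 752.9000; MSW = 690.800/28 = 24.6714
F = MSB/MSW = 30.5171
df = (3, 28)
p-value (upper-tail) = 0.00000
At α=0.05: p < α → reject H₀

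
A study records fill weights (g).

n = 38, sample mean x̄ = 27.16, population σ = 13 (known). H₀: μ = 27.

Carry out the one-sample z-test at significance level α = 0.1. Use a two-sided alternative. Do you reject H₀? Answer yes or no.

reject H₀: no

SE = σ/√n = 13/√38 = 2.1089
z = (x̄−μ₀)/SE = (27.16−27)/2.1089 = 0.0759
p-value (two-sided) = 0.93952
At α=0.1: p ≥ α → fail to reject H₀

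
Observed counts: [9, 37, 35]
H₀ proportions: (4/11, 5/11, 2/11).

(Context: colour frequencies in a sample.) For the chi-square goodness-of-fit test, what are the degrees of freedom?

df = k − 1 = 3 − 1 = 2

degrees of freedom = 2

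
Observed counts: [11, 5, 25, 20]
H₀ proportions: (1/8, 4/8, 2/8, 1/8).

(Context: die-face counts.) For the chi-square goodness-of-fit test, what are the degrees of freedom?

degrees of freedom = 3

df = k − 1 = 4 − 1 = 3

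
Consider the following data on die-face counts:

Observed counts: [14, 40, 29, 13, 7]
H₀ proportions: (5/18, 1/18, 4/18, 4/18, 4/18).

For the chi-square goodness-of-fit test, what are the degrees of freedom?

df = k − 1 = 5 − 1 = 4

degrees of freedom = 4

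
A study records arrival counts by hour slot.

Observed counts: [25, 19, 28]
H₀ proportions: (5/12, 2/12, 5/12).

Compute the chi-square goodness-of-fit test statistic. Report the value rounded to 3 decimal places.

n = 72; E_i = n·p_i = [30.00, 12.00, 30.00]
χ² = (25−30.00)²/30.00 + (19−12.00)²/12.00 + (28−30.00)²/30.00 = 5.0500
df = 2

test statistic = 5.050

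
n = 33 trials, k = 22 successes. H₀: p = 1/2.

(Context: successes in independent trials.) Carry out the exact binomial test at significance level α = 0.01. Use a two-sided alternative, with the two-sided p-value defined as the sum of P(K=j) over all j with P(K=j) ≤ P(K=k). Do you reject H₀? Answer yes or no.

reject H₀: no

Exact binomial: n=33, k=22, p₀=1/2=0.5000
P(X=j) = C(n,j)·p₀^j·(1−p₀)^(n−j); p = Σ P(X=j) over j with P(X=j) ≤ P(X=22)
p-value (two-sided) = 0.08014
At α=0.01: p ≥ α → fail to reject H₀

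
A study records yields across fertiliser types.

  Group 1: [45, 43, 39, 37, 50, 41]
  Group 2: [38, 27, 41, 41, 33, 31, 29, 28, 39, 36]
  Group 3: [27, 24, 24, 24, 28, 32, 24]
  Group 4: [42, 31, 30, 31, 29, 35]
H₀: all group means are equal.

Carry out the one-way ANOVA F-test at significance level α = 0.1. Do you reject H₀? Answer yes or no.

Group means [42.50, 34.30, 26.14, 33.00], grand mean 33.759
SSB = Σnᵢ(x̄ᵢ−x̄)² = 870.853; SSW = ΣΣ(x−x̄ᵢ)² = 544.457
MSB = 870.853/3 = 290.2844; MSW = 544.457/25 = 21.7783
F = MSB/MSW = 13.3291
df = (3, 25)
p-value (upper-tail) = 0.00002
At α=0.1: p < α → reject H₀

reject H₀: yes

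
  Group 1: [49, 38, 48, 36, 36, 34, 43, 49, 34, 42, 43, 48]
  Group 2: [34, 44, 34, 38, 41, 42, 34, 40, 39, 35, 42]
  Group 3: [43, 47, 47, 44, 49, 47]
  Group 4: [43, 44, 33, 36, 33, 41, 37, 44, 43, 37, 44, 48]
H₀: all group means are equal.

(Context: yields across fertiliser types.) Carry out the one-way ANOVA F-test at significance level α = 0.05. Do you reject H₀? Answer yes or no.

reject H₀: yes

Group means [41.67, 38.45, 46.17, 40.25], grand mean 41.049
SSB = Σnᵢ(x̄ᵢ−x̄)² = 243.425; SSW = ΣΣ(x−x̄ᵢ)² = 810.477
MSB = 243.425/3 = 81.1417; MSW = 810.477/37 = 21.9048
F = MSB/MSW = 3.7043
df = (3, 37)
p-value (upper-tail) = 0.01994
At α=0.05: p < α → reject H₀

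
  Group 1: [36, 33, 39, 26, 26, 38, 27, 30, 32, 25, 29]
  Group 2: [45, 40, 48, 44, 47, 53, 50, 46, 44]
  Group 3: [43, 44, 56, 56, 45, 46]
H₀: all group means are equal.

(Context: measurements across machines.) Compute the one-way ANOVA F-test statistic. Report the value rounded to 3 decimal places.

Group means [31.00, 46.33, 48.33], grand mean 40.308
SSB = Σnᵢ(x̄ᵢ−x̄)² = 1666.205; SSW = ΣΣ(x−x̄ᵢ)² = 545.333
MSB = 1666.205/2 = 833.1026; MSW = 545.333/23 = 23.7101
F = MSB/MSW = 35.1370
df = (2, 23)

test statistic = 35.137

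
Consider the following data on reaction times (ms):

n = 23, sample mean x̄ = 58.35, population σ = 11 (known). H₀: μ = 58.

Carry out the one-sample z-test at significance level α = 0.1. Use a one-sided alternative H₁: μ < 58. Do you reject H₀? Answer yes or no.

SE = σ/√n = 11/√23 = 2.2937
z = (x̄−μ₀)/SE = (58.35−58)/2.2937 = 0.1526
p-value (one-sided, H₁ less) = 0.56064
At α=0.1: p ≥ α → fail to reject H₀

reject H₀: no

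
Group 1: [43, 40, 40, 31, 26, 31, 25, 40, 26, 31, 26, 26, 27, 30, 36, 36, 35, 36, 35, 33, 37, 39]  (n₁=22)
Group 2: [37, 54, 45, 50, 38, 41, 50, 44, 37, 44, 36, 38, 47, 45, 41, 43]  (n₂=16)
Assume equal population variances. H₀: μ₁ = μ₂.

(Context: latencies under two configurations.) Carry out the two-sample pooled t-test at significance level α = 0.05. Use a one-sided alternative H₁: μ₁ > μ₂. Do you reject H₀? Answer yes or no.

x̄₁=33.136, s₁=5.566, n₁=22
x̄₂=43.125, s₂=5.315, n₂=16
s_p² = [21·5.566² + 15·5.315²]/36 = 29.8428
SE = √(s_p²·(1/22+1/16)) = 1.7949
t = (33.136−43.125)/1.7949 = -5.5650
df = 36
p-value (one-sided, H₁ greater) = 1.00000
At α=0.05: p ≥ α → fail to reject H₀

reject H₀: no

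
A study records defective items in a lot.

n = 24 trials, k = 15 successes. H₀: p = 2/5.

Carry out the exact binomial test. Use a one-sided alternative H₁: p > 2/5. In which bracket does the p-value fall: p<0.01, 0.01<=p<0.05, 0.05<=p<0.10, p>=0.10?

Exact binomial: n=24, k=15, p₀=2/5=0.4000
P(X≥15) from Σ C(n,i)·p₀^i·(1−p₀)^(n−i)
p-value (one-sided, H₁ greater) = 0.02166
→ bracket: 0.01<=p<0.05

p-value bracket: 0.01<=p<0.05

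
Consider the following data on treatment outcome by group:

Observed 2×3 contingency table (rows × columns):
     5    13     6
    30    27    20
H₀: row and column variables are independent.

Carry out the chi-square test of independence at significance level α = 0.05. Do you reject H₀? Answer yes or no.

Row totals [24, 77], col totals [35, 40, 26], n=101
χ² = (5−8.32)²/8.32 + (13−9.50)²/9.50 + (6−6.18)²/6.18 + (30−26.68)²/26.68 + (27−30.50)²/30.50 + (20−19.82)²/19.82 = 3.4276
df = 2
p-value (upper-tail) = 0.18018
At α=0.05: p ≥ α → fail to reject H₀

reject H₀: no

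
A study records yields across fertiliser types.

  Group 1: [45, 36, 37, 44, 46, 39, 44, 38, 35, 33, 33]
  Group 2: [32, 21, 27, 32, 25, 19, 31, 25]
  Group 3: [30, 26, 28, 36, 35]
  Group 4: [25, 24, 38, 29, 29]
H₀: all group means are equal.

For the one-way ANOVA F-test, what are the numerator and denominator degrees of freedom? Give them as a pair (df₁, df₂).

degrees of freedom = [3, 25]

k = 4 groups, N = 29 total
df = (k−1, N−k) = (4−1, 29−4) = (3, 25)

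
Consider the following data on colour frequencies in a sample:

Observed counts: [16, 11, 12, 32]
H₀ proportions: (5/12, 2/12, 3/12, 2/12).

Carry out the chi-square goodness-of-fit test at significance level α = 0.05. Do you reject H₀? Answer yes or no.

n = 71; E_i = n·p_i = [29.58, 11.83, 17.75, 11.83]
χ² = (16−29.58)²/29.58 + (11−11.83)²/11.83 + (12−17.75)²/17.75 + (32−11.83)²/11.83 = 42.5268
df = 3
p-value (upper-tail) = 0.00000
At α=0.05: p < α → reject H₀

reject H₀: yes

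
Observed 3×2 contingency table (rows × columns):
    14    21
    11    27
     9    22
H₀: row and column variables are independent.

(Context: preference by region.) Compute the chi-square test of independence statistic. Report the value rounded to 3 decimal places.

Row totals [35, 38, 31], col totals [34, 70], n=104
χ² = (14−11.44)²/11.44 + (21−23.56)²/23.56 + (11−12.42)²/12.42 + (27−25.58)²/25.58 + (9−10.13)²/10.13 + (22−20.87)²/20.87 = 1.2803
df = 2

test statistic = 1.280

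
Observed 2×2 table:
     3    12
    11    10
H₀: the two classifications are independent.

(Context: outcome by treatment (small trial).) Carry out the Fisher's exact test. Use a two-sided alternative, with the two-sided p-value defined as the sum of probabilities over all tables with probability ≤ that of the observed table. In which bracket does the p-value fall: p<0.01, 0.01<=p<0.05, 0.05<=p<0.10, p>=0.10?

Margins: r₁=15, r₂=21, c₁=14, c₂=22, n=36
p_obs = C(15,3)·C(21,11)/C(36,14); sum pmf over tables with pmf ≤ p_obs
p-value (two-sided) = 0.08330
→ bracket: 0.05<=p<0.10

p-value bracket: 0.05<=p<0.10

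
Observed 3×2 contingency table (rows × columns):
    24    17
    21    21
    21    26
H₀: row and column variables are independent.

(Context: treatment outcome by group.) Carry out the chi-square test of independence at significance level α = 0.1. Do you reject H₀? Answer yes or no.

Row totals [41, 42, 47], col totals [66, 64], n=130
χ² = (24−20.82)²/20.82 + (17−20.18)²/20.18 + (21−21.32)²/21.32 + (21−20.68)²/20.68 + (21−23.86)²/23.86 + (26−23.14)²/23.14 = 1.6967
df = 2
p-value (upper-tail) = 0.42813
At α=0.1: p ≥ α → fail to reject H₀

reject H₀: no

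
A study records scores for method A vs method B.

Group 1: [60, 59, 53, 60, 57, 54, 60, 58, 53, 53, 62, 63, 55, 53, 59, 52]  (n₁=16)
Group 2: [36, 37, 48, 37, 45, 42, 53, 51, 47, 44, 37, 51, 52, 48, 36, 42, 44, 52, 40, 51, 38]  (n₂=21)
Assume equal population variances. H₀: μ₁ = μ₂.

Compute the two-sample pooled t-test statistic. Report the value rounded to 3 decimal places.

test statistic = 7.370

x̄₁=56.938, s₁=3.642, n₁=16
x̄₂=44.333, s₂=6.044, n₂=21
s_p² = [15·3.642² + 20·6.044²]/35 = 26.5601
SE = √(s_p²·(1/16+1/21)) = 1.7102
t = (56.938−44.333)/1.7102 = 7.3700
df = 35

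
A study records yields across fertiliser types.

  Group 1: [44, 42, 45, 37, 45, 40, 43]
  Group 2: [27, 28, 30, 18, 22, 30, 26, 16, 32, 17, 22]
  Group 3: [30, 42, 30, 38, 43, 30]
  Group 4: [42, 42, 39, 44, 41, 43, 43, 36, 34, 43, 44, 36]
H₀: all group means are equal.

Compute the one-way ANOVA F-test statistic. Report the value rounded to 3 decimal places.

Group means [42.29, 24.36, 35.50, 40.58], grand mean 35.111
SSB = Σnᵢ(x̄ᵢ−x̄)² = 1991.165; SSW = ΣΣ(x−x̄ᵢ)² = 700.391
MSB = 1991.165/3 = 663.7216; MSW = 700.391/32 = 21.8872
F = MSB/MSW = 30.3246
df = (3, 32)

test statistic = 30.325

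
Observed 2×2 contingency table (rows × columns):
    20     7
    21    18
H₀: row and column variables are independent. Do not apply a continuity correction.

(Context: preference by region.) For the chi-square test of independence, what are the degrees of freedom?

df = (r−1)(c−1) = (2−1)·(2−1) = 1

degrees of freedom = 1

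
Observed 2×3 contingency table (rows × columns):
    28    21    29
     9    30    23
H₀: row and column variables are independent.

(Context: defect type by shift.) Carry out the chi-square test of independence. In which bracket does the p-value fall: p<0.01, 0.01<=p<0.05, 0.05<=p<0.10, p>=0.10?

p-value bracket: p<0.01

Row totals [78, 62], col totals [37, 51, 52], n=140
χ² = (28−20.61)²/20.61 + (21−28.41)²/28.41 + (29−28.97)²/28.97 + (9−16.39)²/16.39 + (30−22.59)²/22.59 + (23−23.03)²/23.03 = 10.3438
df = 2
p-value (upper-tail) = 0.00567
→ bracket: p<0.01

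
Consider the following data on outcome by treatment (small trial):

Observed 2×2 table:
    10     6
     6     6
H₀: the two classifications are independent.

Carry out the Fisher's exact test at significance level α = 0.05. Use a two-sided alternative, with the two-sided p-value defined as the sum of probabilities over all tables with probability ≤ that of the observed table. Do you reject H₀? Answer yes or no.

reject H₀: no

Margins: r₁=16, r₂=12, c₁=16, c₂=12, n=28
p_obs = C(16,10)·C(12,6)/C(28,16); sum pmf over tables with pmf ≤ p_obs
p-value (two-sided) = 0.70217
At α=0.05: p ≥ α → fail to reject H₀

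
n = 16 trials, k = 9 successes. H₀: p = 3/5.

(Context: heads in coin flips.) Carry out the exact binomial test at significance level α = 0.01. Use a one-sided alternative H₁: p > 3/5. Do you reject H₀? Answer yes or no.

Exact binomial: n=16, k=9, p₀=3/5=0.6000
P(X≥9) from Σ C(n,i)·p₀^i·(1−p₀)^(n−i)
p-value (one-sided, H₁ greater) = 0.71606
At α=0.01: p ≥ α → fail to reject H₀

reject H₀: no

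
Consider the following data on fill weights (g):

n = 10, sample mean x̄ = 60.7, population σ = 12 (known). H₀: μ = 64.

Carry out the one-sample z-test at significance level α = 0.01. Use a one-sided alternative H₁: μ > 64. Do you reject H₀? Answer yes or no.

reject H₀: no

SE = σ/√n = 12/√10 = 3.7947
z = (x̄−μ₀)/SE = (60.7−64)/3.7947 = -0.8696
p-value (one-sided, H₁ greater) = 0.80775
At α=0.01: p ≥ α → fail to reject H₀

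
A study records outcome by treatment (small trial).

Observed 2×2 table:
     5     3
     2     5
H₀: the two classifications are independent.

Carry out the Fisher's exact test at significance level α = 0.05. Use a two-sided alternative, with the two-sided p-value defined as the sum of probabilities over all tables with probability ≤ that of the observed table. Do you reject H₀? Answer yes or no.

Margins: r₁=8, r₂=7, c₁=7, c₂=8, n=15
p_obs = C(8,5)·C(7,2)/C(15,7); sum pmf over tables with pmf ≤ p_obs
p-value (two-sided) = 0.31469
At α=0.05: p ≥ α → fail to reject H₀

reject H₀: no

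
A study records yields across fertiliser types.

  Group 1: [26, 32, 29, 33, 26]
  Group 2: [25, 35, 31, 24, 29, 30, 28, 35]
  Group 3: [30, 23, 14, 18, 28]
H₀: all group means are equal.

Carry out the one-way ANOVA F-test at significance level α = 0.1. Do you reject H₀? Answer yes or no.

reject H₀: yes

Group means [29.20, 29.62, 22.60], grand mean 27.556
SSB = Σnᵢ(x̄ᵢ−x̄)² = 170.569; SSW = ΣΣ(x−x̄ᵢ)² = 337.875
MSB = 170.569/2 = 85.2847; MSW = 337.875/15 = 22.5250
F = MSB/MSW = 3.7862
df = (2, 15)
p-value (upper-tail) = 0.04665
At α=0.1: p < α → reject H₀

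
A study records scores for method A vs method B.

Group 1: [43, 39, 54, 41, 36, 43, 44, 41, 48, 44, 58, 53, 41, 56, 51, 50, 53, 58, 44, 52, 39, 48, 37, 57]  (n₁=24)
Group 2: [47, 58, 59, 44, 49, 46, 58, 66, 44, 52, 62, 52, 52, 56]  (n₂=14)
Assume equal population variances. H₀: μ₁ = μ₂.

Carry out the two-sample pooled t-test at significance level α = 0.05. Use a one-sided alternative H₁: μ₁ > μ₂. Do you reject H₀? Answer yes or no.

reject H₀: no

x̄₁=47.083, s₁=6.953, n₁=24
x̄₂=53.214, s₂=6.852, n₂=14
s_p² = [23·6.953² + 13·6.852²]/36 = 47.8386
SE = √(s_p²·(1/24+1/14)) = 2.3260
t = (47.083−53.214)/2.3260 = -2.6358
df = 36
p-value (one-sided, H₁ greater) = 0.99385
At α=0.05: p ≥ α → fail to reject H₀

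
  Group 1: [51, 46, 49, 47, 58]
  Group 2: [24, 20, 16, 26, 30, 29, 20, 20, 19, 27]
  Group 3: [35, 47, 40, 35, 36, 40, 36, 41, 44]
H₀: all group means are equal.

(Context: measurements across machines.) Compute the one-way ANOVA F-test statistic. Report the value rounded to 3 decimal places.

Group means [50.20, 23.10, 39.33], grand mean 34.833
SSB = Σnᵢ(x̄ᵢ−x̄)² = 2739.633; SSW = ΣΣ(x−x̄ᵢ)² = 437.700
MSB = 2739.633/2 = 1369.8167; MSW = 437.700/21 = 20.8429
F = MSB/MSW = 65.7212
df = (2, 21)

test statistic = 65.721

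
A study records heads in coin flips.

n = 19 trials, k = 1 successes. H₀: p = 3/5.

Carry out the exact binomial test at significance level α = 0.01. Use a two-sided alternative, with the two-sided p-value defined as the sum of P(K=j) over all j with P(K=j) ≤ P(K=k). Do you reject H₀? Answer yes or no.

Exact binomial: n=19, k=1, p₀=3/5=0.6000
P(X=j) = C(n,j)·p₀^j·(1−p₀)^(n−j); p = Σ P(X=j) over j with P(X=j) ≤ P(X=1)
p-value (two-sided) = 0.00000
At α=0.01: p < α → reject H₀

reject H₀: yes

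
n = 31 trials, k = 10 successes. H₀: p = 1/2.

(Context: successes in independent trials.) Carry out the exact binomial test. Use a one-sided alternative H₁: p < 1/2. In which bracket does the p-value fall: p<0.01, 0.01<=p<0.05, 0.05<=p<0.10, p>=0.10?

Exact binomial: n=31, k=10, p₀=1/2=0.5000
P(X≤10) from Σ C(n,i)·p₀^i·(1−p₀)^(n−i)
p-value (one-sided, H₁ less) = 0.03538
→ bracket: 0.01<=p<0.05

p-value bracket: 0.01<=p<0.05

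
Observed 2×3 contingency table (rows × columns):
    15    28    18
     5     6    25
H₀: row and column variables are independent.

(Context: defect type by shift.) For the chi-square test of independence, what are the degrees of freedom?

df = (r−1)(c−1) = (2−1)·(3−1) = 2

degrees of freedom = 2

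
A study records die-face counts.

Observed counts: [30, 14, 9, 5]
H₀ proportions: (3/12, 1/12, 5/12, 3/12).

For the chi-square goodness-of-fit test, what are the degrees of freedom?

degrees of freedom = 3

df = k − 1 = 4 − 1 = 3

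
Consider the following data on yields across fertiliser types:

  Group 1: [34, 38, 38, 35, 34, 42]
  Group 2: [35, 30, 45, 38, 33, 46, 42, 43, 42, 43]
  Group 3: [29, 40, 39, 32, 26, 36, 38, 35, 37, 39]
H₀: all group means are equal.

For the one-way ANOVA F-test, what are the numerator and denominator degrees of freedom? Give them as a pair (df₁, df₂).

degrees of freedom = [2, 23]

k = 3 groups, N = 26 total
df = (k−1, N−k) = (3−1, 26−3) = (2, 23)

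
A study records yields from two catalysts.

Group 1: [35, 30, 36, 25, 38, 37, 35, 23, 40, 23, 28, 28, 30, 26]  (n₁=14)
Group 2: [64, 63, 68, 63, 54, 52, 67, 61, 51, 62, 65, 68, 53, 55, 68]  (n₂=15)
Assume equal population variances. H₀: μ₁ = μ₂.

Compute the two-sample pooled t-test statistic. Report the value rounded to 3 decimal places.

x̄₁=31.000, s₁=5.765, n₁=14
x̄₂=60.933, s₂=6.250, n₂=15
s_p² = [13·5.765² + 14·6.250²]/27 = 36.2568
SE = √(s_p²·(1/14+1/15)) = 2.2376
t = (31.000−60.933)/2.2376 = -13.3774
df = 27

test statistic = -13.377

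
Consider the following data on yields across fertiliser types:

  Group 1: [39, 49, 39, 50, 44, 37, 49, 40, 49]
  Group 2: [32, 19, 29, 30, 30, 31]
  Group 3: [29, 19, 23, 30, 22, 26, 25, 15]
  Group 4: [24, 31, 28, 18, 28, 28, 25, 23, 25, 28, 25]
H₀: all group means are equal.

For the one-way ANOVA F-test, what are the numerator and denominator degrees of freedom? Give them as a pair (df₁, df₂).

k = 4 groups, N = 34 total
df = (k−1, N−k) = (4−1, 34−4) = (3, 30)

degrees of freedom = [3, 30]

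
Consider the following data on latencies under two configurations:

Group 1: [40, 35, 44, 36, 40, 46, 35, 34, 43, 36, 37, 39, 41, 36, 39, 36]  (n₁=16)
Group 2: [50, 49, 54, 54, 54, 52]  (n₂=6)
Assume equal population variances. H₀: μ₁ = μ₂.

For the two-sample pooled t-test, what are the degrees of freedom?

df = n₁ + n₂ − 2 = 16 + 6 − 2 = 20

degrees of freedom = 20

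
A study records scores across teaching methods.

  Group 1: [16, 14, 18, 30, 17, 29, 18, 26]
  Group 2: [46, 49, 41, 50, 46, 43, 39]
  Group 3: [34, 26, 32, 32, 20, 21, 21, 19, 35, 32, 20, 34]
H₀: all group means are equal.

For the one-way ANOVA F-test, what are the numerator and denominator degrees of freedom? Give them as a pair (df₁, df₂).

k = 3 groups, N = 27 total
df = (k−1, N−k) = (3−1, 27−3) = (2, 24)

degrees of freedom = [2, 24]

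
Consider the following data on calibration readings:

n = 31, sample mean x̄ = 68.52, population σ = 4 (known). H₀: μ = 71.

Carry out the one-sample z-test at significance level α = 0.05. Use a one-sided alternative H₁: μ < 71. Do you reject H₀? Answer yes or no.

reject H₀: yes

SE = σ/√n = 4/√31 = 0.7184
z = (x̄−μ₀)/SE = (68.52−71)/0.7184 = -3.4520
p-value (one-sided, H₁ less) = 0.00028
At α=0.05: p < α → reject H₀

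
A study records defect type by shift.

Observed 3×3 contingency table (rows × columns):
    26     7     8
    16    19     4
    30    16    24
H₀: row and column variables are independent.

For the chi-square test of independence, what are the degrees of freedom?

df = (r−1)(c−1) = (3−1)·(3−1) = 4

degrees of freedom = 4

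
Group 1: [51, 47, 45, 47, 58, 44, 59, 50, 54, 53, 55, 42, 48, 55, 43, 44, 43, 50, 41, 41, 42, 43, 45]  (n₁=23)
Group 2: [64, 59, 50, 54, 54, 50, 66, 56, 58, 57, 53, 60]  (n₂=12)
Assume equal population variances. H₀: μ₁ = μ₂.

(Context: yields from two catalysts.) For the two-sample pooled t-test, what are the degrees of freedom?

degrees of freedom = 33

df = n₁ + n₂ − 2 = 23 + 12 − 2 = 33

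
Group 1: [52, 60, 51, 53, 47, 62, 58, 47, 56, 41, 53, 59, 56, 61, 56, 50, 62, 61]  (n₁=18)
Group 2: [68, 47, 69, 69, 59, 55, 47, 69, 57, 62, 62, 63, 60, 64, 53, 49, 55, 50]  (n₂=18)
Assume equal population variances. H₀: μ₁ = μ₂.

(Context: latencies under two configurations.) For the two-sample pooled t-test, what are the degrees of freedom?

df = n₁ + n₂ − 2 = 18 + 18 − 2 = 34

degrees of freedom = 34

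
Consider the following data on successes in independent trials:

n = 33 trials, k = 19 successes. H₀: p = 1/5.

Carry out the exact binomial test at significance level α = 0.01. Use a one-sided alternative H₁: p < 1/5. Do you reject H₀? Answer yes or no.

reject H₀: no

Exact binomial: n=33, k=19, p₀=1/5=0.2000
P(X≤19) from Σ C(n,i)·p₀^i·(1−p₀)^(n−i)
p-value (one-sided, H₁ less) = 1.00000
At α=0.01: p ≥ α → fail to reject H₀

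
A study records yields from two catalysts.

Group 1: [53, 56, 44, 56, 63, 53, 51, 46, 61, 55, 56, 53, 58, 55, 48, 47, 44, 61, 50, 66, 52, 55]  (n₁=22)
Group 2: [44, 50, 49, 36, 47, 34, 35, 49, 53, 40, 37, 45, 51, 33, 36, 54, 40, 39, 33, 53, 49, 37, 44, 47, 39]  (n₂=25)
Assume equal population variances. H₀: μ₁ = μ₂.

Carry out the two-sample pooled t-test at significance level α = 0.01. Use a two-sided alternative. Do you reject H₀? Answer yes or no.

reject H₀: yes

x̄₁=53.773, s₁=5.912, n₁=22
x̄₂=42.960, s₂=6.907, n₂=25
s_p² = [21·5.912² + 24·6.907²]/45 = 41.7516
SE = √(s_p²·(1/22+1/25)) = 1.8889
t = (53.773−42.960)/1.8889 = 5.7244
df = 45
p-value (two-sided) = 0.00000
At α=0.01: p < α → reject H₀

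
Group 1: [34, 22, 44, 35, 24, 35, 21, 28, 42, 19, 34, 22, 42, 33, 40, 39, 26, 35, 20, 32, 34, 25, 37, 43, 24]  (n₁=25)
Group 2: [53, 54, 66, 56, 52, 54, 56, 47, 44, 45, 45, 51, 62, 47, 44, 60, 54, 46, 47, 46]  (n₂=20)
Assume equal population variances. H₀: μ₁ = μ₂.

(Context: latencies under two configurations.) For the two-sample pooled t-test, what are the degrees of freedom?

df = n₁ + n₂ − 2 = 25 + 20 − 2 = 43

degrees of freedom = 43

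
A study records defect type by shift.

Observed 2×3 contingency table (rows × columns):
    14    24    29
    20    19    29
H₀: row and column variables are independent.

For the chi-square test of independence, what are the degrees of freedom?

df = (r−1)(c−1) = (2−1)·(3−1) = 2

degrees of freedom = 2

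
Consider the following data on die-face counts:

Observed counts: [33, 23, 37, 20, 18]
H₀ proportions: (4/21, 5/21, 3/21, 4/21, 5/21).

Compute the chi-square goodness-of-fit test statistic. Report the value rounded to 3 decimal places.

test statistic = 29.174

n = 131; E_i = n·p_i = [24.95, 31.19, 18.71, 24.95, 31.19]
χ² = (33−24.95)²/24.95 + (23−31.19)²/31.19 + (37−18.71)²/18.71 + (20−24.95)²/24.95 + (18−31.19)²/31.19 = 29.1744
df = 4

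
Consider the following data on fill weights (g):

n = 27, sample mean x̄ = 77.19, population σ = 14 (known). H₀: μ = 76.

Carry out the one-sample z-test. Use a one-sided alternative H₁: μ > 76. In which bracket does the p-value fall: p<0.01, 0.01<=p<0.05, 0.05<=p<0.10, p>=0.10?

p-value bracket: p>=0.10

SE = σ/√n = 14/√27 = 2.6943
z = (x̄−μ₀)/SE = (77.19−76)/2.6943 = 0.4417
p-value (one-sided, H₁ greater) = 0.32936
→ bracket: p>=0.10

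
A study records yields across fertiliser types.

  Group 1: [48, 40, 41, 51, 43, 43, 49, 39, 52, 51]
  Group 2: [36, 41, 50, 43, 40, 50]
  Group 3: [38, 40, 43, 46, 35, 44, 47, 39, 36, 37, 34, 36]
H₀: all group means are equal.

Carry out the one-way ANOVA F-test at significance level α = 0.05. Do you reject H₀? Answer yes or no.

Group means [45.70, 43.33, 39.58], grand mean 42.571
SSB = Σnᵢ(x̄ᵢ−x̄)² = 208.507; SSW = ΣΣ(x−x̄ᵢ)² = 600.350
MSB = 208.507/2 = 104.2536; MSW = 600.350/25 = 24.0140
F = MSB/MSW = 4.3414
df = (2, 25)
p-value (upper-tail) = 0.02408
At α=0.05: p < α → reject H₀

reject H₀: yes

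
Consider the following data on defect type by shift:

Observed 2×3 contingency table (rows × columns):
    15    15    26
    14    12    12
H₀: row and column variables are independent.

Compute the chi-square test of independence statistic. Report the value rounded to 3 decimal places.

test statistic = 2.158

Row totals [56, 38], col totals [29, 27, 38], n=94
χ² = (15−17.28)²/17.28 + (15−16.09)²/16.09 + (26−22.64)²/22.64 + (14−11.72)²/11.72 + (12−10.91)²/10.91 + (12−15.36)²/15.36 = 2.1580
df = 2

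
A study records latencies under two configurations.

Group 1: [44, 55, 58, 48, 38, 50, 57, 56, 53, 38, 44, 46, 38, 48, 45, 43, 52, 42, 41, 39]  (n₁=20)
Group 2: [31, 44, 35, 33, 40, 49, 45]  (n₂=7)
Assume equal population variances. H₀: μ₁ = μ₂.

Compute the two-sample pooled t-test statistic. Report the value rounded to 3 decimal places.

x̄₁=46.750, s₁=6.664, n₁=20
x̄₂=39.571, s₂=6.779, n₂=7
s_p² = [19·6.664² + 6·6.779²]/25 = 44.7786
SE = √(s_p²·(1/20+1/7)) = 2.9387
t = (46.750−39.571)/2.9387 = 2.4428
df = 25

test statistic = 2.443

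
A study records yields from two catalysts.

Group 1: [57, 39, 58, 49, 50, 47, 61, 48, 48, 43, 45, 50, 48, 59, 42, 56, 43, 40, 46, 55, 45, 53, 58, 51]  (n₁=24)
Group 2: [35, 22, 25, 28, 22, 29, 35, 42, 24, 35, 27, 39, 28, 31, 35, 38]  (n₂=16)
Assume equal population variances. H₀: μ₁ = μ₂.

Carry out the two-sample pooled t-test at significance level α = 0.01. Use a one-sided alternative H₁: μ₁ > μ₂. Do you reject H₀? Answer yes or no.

x̄₁=49.625, s₁=6.316, n₁=24
x̄₂=30.938, s₂=6.234, n₂=16
s_p² = [23·6.316² + 15·6.234²]/38 = 39.4885
SE = √(s_p²·(1/24+1/16)) = 2.0281
t = (49.625−30.938)/2.0281 = 9.2141
df = 38
p-value (one-sided, H₁ greater) = 0.00000
At α=0.01: p < α → reject H₀

reject H₀: yes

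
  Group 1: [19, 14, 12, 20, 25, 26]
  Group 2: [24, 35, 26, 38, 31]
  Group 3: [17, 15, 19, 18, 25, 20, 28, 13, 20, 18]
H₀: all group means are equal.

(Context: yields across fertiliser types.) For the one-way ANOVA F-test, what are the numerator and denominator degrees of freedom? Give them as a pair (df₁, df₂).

degrees of freedom = [2, 18]

k = 3 groups, N = 21 total
df = (k−1, N−k) = (3−1, 21−3) = (2, 18)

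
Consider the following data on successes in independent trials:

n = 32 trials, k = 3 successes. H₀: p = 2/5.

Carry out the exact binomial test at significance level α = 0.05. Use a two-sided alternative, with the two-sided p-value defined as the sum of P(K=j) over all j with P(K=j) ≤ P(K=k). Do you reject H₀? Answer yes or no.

reject H₀: yes

Exact binomial: n=32, k=3, p₀=2/5=0.4000
P(X=j) = C(n,j)·p₀^j·(1−p₀)^(n−j); p = Σ P(X=j) over j with P(X=j) ≤ P(X=3)
p-value (two-sided) = 0.00020
At α=0.05: p < α → reject H₀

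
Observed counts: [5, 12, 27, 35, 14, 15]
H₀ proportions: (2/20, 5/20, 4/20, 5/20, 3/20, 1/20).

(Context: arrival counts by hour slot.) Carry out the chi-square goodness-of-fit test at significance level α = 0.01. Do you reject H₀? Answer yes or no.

reject H₀: yes

n = 108; E_i = n·p_i = [10.80, 27.00, 21.60, 27.00, 16.20, 5.40]
χ² = (5−10.80)²/10.80 + (12−27.00)²/27.00 + (27−21.60)²/21.60 + (35−27.00)²/27.00 + (14−16.20)²/16.20 + (15−5.40)²/5.40 = 32.5340
df = 5
p-value (upper-tail) = 0.00000
At α=0.01: p < α → reject H₀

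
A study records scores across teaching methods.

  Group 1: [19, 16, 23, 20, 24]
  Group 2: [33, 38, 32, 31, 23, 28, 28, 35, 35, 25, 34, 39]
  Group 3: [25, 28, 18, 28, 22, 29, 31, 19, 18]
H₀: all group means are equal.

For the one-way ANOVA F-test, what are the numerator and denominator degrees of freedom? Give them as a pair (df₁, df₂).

k = 3 groups, N = 26 total
df = (k−1, N−k) = (3−1, 26−3) = (2, 23)

degrees of freedom = [2, 23]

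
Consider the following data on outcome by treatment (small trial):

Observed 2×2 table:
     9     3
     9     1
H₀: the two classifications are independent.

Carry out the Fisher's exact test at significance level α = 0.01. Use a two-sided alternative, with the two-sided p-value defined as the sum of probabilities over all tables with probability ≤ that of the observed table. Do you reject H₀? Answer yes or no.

Margins: r₁=12, r₂=10, c₁=18, c₂=4, n=22
p_obs = C(12,9)·C(10,9)/C(22,18); sum pmf over tables with pmf ≤ p_obs
p-value (two-sided) = 0.59398
At α=0.01: p ≥ α → fail to reject H₀

reject H₀: no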